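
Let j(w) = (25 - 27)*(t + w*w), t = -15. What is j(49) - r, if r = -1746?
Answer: -3026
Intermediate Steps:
j(w) = 30 - 2*w² (j(w) = (25 - 27)*(-15 + w*w) = -2*(-15 + w²) = 30 - 2*w²)
j(49) - r = (30 - 2*49²) - 1*(-1746) = (30 - 2*2401) + 1746 = (30 - 4802) + 1746 = -4772 + 1746 = -3026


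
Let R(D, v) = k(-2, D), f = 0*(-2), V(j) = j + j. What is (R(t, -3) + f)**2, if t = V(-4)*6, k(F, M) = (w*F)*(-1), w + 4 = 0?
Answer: 64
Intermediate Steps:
w = -4 (w = -4 + 0 = -4)
V(j) = 2*j
f = 0
k(F, M) = 4*F (k(F, M) = -4*F*(-1) = 4*F)
t = -48 (t = (2*(-4))*6 = -8*6 = -48)
R(D, v) = -8 (R(D, v) = 4*(-2) = -8)
(R(t, -3) + f)**2 = (-8 + 0)**2 = (-8)**2 = 64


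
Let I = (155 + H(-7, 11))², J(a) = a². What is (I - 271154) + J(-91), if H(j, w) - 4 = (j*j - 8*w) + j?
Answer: -250104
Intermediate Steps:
H(j, w) = 4 + j + j² - 8*w (H(j, w) = 4 + ((j*j - 8*w) + j) = 4 + ((j² - 8*w) + j) = 4 + (j + j² - 8*w) = 4 + j + j² - 8*w)
I = 12769 (I = (155 + (4 - 7 + (-7)² - 8*11))² = (155 + (4 - 7 + 49 - 88))² = (155 - 42)² = 113² = 12769)
(I - 271154) + J(-91) = (12769 - 271154) + (-91)² = -258385 + 8281 = -250104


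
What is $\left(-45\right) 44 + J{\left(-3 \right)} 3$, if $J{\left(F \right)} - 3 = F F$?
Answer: $-1944$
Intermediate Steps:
$J{\left(F \right)} = 3 + F^{2}$ ($J{\left(F \right)} = 3 + F F = 3 + F^{2}$)
$\left(-45\right) 44 + J{\left(-3 \right)} 3 = \left(-45\right) 44 + \left(3 + \left(-3\right)^{2}\right) 3 = -1980 + \left(3 + 9\right) 3 = -1980 + 12 \cdot 3 = -1980 + 36 = -1944$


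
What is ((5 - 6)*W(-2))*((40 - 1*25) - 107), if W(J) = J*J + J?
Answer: 184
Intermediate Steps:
W(J) = J + J² (W(J) = J² + J = J + J²)
((5 - 6)*W(-2))*((40 - 1*25) - 107) = ((5 - 6)*(-2*(1 - 2)))*((40 - 1*25) - 107) = (-(-2)*(-1))*((40 - 25) - 107) = (-1*2)*(15 - 107) = -2*(-92) = 184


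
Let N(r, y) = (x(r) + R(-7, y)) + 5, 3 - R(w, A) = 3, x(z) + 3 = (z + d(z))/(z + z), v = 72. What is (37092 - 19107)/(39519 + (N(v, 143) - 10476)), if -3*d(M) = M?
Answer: 53955/87136 ≈ 0.61920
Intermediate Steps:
d(M) = -M/3
x(z) = -8/3 (x(z) = -3 + (z - z/3)/(z + z) = -3 + (2*z/3)/((2*z)) = -3 + (2*z/3)*(1/(2*z)) = -3 + ⅓ = -8/3)
R(w, A) = 0 (R(w, A) = 3 - 1*3 = 3 - 3 = 0)
N(r, y) = 7/3 (N(r, y) = (-8/3 + 0) + 5 = -8/3 + 5 = 7/3)
(37092 - 19107)/(39519 + (N(v, 143) - 10476)) = (37092 - 19107)/(39519 + (7/3 - 10476)) = 17985/(39519 - 31421/3) = 17985/(87136/3) = 17985*(3/87136) = 53955/87136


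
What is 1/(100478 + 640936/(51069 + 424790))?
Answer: 475859/47814001538 ≈ 9.9523e-6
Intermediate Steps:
1/(100478 + 640936/(51069 + 424790)) = 1/(100478 + 640936/475859) = 1/(47814001538/475859) = 475859/47814001538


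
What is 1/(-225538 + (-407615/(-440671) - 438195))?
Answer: -440671/292487477228 ≈ -1.5066e-6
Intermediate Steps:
1/(-225538 + (-407615/(-440671) - 438195)) = 1/(-225538 + (-407615*(-1/440671) - 438195)) = 1/(-225538 + (407615/440671 - 438195)) = 1/(-225538 - 193099421230/440671) = 1/(-292487477228/440671) = -440671/292487477228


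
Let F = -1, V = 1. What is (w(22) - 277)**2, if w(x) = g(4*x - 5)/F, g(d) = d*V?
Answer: 129600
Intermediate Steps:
g(d) = d (g(d) = d*1 = d)
w(x) = 5 - 4*x (w(x) = (4*x - 5)/(-1) = (-5 + 4*x)*(-1) = 5 - 4*x)
(w(22) - 277)**2 = ((5 - 4*22) - 277)**2 = ((5 - 88) - 277)**2 = (-83 - 277)**2 = (-360)**2 = 129600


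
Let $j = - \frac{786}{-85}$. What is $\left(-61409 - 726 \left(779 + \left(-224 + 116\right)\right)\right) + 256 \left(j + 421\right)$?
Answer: $- \frac{37264999}{85} \approx -4.3841 \cdot 10^{5}$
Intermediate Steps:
$j = \frac{786}{85}$ ($j = \left(-786\right) \left(- \frac{1}{85}\right) = \frac{786}{85} \approx 9.2471$)
$\left(-61409 - 726 \left(779 + \left(-224 + 116\right)\right)\right) + 256 \left(j + 421\right) = \left(-61409 - 726 \left(779 + \left(-224 + 116\right)\right)\right) + 256 \left(\frac{786}{85} + 421\right) = \left(-61409 - 726 \left(779 - 108\right)\right) + 256 \cdot \frac{36571}{85} = \left(-61409 - 487146\right) + \frac{9362176}{85} = -548555 + \frac{9362176}{85} = - \frac{37264999}{85}$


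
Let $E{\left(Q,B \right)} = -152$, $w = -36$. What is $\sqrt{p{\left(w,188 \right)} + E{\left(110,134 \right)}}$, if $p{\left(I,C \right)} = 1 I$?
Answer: $2 i \sqrt{47} \approx 13.711 i$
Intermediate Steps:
$p{\left(I,C \right)} = I$
$\sqrt{p{\left(w,188 \right)} + E{\left(110,134 \right)}} = \sqrt{-36 - 152} = \sqrt{-188} = 2 i \sqrt{47}$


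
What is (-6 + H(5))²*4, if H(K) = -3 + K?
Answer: 64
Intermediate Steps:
(-6 + H(5))²*4 = (-6 + (-3 + 5))²*4 = (-6 + 2)²*4 = (-4)²*4 = 16*4 = 64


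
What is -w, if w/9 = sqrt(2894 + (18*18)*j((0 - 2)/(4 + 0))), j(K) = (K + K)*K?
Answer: -36*sqrt(191) ≈ -497.53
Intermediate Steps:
j(K) = 2*K**2 (j(K) = (2*K)*K = 2*K**2)
w = 36*sqrt(191) (w = 9*sqrt(2894 + (18*18)*(2*((0 - 2)/(4 + 0))**2)) = 9*sqrt(2894 + 324*(2*(-2/4)**2)) = 9*sqrt(2894 + 324*(2*(-2*1/4)**2)) = 9*sqrt(2894 + 324*(2*(-1/2)**2)) = 9*sqrt(2894 + 324*(2*(1/4))) = 9*sqrt(2894 + 324*(1/2)) = 9*sqrt(2894 + 162) = 9*sqrt(3056) = 9*(4*sqrt(191)) = 36*sqrt(191) ≈ 497.53)
-w = -36*sqrt(191)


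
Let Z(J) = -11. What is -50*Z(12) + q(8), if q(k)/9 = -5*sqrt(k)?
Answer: 550 - 90*sqrt(2) ≈ 422.72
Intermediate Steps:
q(k) = -45*sqrt(k) (q(k) = 9*(-5*sqrt(k)) = -45*sqrt(k))
-50*Z(12) + q(8) = -50*(-11) - 90*sqrt(2) = 550 - 90*sqrt(2)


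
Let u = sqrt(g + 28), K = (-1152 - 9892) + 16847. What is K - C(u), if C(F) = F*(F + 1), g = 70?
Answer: 5705 - 7*sqrt(2) ≈ 5695.1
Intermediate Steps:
K = 5803 (K = -11044 + 16847 = 5803)
u = 7*sqrt(2) (u = sqrt(70 + 28) = sqrt(98) = 7*sqrt(2) ≈ 9.8995)
C(F) = F*(1 + F)
K - C(u) = 5803 - 7*sqrt(2)*(1 + 7*sqrt(2))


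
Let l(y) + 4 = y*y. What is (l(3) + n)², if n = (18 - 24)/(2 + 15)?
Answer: 6241/289 ≈ 21.595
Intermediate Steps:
l(y) = -4 + y² (l(y) = -4 + y*y = -4 + y²)
n = -6/17 ≈ -0.35294
(l(3) + n)² = ((-4 + 3²) - 6/17)² = ((-4 + 9) - 6/17)² = (5 - 6/17)² = (79/17)² = 6241/289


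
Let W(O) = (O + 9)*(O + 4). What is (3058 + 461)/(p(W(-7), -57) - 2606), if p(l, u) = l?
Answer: -3519/2612 ≈ -1.3472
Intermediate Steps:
W(O) = (4 + O)*(9 + O) (W(O) = (9 + O)*(4 + O) = (4 + O)*(9 + O))
(3058 + 461)/(p(W(-7), -57) - 2606) = (3058 + 461)/((36 + (-7)**2 + 13*(-7)) - 2606) = 3519/((36 + 49 - 91) - 2606) = 3519/(-6 - 2606) = 3519/(-2612) = 3519*(-1/2612) = -3519/2612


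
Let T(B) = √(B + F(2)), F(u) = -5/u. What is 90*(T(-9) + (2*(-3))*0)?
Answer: 45*I*√46 ≈ 305.21*I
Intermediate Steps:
T(B) = √(-5/2 + B) (T(B) = √(B - 5/2) = √(-5/2 + B))
90*(T(-9) + (2*(-3))*0) = 90*(√(-10 + 4*(-9))/2 + (2*(-3))*0) = 90*(√(-10 - 36)/2 - 6*0) = 90*(√(-46)/2 + 0) = 90*((I*√46)/2 + 0) = 90*(I*√46/2 + 0) = 90*(I*√46/2) = 45*I*√46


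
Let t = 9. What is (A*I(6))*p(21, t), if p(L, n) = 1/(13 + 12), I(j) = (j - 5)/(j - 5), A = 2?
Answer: 2/25 ≈ 0.080000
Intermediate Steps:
I(j) = 1 (I(j) = (-5 + j)/(-5 + j) = 1)
p(L, n) = 1/25
(A*I(6))*p(21, t) = (2*1)*(1/25) = 2*(1/25) = 2/25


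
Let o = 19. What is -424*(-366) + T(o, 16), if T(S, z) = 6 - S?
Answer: 155171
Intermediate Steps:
-424*(-366) + T(o, 16) = -424*(-366) + (6 - 1*19) = 155184 + (6 - 19) = 155184 - 13 = 155171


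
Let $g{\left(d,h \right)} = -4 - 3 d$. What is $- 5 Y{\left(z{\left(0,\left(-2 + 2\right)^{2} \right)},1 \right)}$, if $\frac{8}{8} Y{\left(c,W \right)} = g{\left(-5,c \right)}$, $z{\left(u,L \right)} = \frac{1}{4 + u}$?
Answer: $-55$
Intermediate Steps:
$Y{\left(c,W \right)} = 11$ ($Y{\left(c,W \right)} = -4 - -15 = -4 + 15 = 11$)
$- 5 Y{\left(z{\left(0,\left(-2 + 2\right)^{2} \right)},1 \right)} = \left(-5\right) 11 = -55$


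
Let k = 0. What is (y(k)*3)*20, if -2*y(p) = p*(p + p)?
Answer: 0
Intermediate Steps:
y(p) = -p**2 (y(p) = -p*(p + p)/2 = -p*2*p/2 = -p**2)
(y(k)*3)*20 = (-1*0**2*3)*20 = (-1*0*3)*20 = (0*3)*20 = 0*20 = 0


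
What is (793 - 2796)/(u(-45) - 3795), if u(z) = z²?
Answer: 2003/1770 ≈ 1.1316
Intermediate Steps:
(793 - 2796)/(u(-45) - 3795) = (793 - 2796)/((-45)² - 3795) = -2003/(2025 - 3795) = -2003/(-1770) = -2003*(-1/1770) = 2003/1770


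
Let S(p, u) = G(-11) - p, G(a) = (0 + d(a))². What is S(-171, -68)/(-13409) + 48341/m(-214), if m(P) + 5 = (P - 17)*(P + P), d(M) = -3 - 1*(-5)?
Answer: 630903444/1325653967 ≈ 0.47592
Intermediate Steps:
d(M) = 2 (d(M) = -3 + 5 = 2)
G(a) = 4 (G(a) = (0 + 2)² = 2² = 4)
m(P) = -5 + 2*P*(-17 + P) (m(P) = -5 + (P - 17)*(P + P) = -5 + (-17 + P)*(2*P) = -5 + 2*P*(-17 + P))
S(p, u) = 4 - p
S(-171, -68)/(-13409) + 48341/m(-214) = (4 - 1*(-171))/(-13409) + 48341/(-5 - 34*(-214) + 2*(-214)²) = (4 + 171)*(-1/13409) + 48341/(-5 + 7276 + 2*45796) = 175*(-1/13409) + 48341/(-5 + 7276 + 91592) = -175/13409 + 48341/98863 = 630903444/1325653967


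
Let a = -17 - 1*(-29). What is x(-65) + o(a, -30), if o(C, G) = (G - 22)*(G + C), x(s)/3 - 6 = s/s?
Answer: 957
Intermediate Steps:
a = 12 (a = -17 + 29 = 12)
x(s) = 21 (x(s) = 18 + 3*(s/s) = 18 + 3*1 = 18 + 3 = 21)
o(C, G) = (-22 + G)*(C + G)
x(-65) + o(a, -30) = 21 + ((-30)**2 - 22*12 - 22*(-30) + 12*(-30)) = 21 + (900 - 264 + 660 - 360) = 21 + 936 = 957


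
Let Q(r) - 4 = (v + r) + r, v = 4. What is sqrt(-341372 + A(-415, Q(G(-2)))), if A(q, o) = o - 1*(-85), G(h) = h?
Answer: I*sqrt(341283) ≈ 584.19*I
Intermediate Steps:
Q(r) = 8 + 2*r (Q(r) = 4 + ((4 + r) + r) = 4 + (4 + 2*r) = 8 + 2*r)
A(q, o) = 85 + o (A(q, o) = o + 85 = 85 + o)
sqrt(-341372 + A(-415, Q(G(-2)))) = sqrt(-341372 + (85 + (8 + 2*(-2)))) = sqrt(-341372 + (85 + (8 - 4))) = sqrt(-341372 + (85 + 4)) = sqrt(-341372 + 89) = sqrt(-341283) = I*sqrt(341283)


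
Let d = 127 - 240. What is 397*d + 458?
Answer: -44403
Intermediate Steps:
d = -113
397*d + 458 = 397*(-113) + 458 = -44861 + 458 = -44403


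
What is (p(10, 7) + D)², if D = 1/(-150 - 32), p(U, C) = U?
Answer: 3308761/33124 ≈ 99.890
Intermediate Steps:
D = -1/182 (D = 1/(-182) = -1/182 ≈ -0.0054945)
(p(10, 7) + D)² = (10 - 1/182)² = (1819/182)² = 3308761/33124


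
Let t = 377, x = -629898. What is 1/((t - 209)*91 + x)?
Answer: -1/614610 ≈ -1.6270e-6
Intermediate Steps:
1/((t - 209)*91 + x) = 1/((377 - 209)*91 - 629898) = 1/(168*91 - 629898) = 1/(15288 - 629898) = 1/(-614610) = -1/614610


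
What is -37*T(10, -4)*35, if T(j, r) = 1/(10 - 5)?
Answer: -259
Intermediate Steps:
T(j, r) = 1/5
-37*T(10, -4)*35 = -37*1/5*35 = -37/5*35 = -259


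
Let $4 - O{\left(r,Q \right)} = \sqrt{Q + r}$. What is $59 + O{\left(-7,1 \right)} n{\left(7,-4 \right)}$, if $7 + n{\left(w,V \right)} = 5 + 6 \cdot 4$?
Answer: $147 - 22 i \sqrt{6} \approx 147.0 - 53.889 i$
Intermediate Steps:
$O{\left(r,Q \right)} = 4 - \sqrt{Q + r}$
$n{\left(w,V \right)} = 22$ ($n{\left(w,V \right)} = -7 + \left(5 + 6 \cdot 4\right) = -7 + \left(5 + 24\right) = -7 + 29 = 22$)
$59 + O{\left(-7,1 \right)} n{\left(7,-4 \right)} = 59 + \left(4 - \sqrt{1 - 7}\right) 22 = 59 + \left(4 - \sqrt{-6}\right) 22 = 59 + \left(4 - i \sqrt{6}\right) 22 = 59 + \left(88 - 22 i \sqrt{6}\right) = 147 - 22 i \sqrt{6}$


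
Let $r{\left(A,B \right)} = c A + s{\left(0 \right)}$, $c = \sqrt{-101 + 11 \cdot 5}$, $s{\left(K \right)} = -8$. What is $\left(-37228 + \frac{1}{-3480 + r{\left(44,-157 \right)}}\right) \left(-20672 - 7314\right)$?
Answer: $\frac{399007411944274}{382975} + \frac{153923 i \sqrt{46}}{1531900} \approx 1.0419 \cdot 10^{9} + 0.68148 i$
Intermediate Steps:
$c = i \sqrt{46}$ ($c = \sqrt{-101 + 55} = \sqrt{-46} = i \sqrt{46} \approx 6.7823 i$)
$r{\left(A,B \right)} = -8 + i A \sqrt{46}$ ($r{\left(A,B \right)} = i \sqrt{46} A - 8 = i A \sqrt{46} - 8 = -8 + i A \sqrt{46}$)
$\left(-37228 + \frac{1}{-3480 + r{\left(44,-157 \right)}}\right) \left(-20672 - 7314\right) = \left(-37228 + \frac{1}{-3480 - \left(8 - i 44 \sqrt{46}\right)}\right) \left(-20672 - 7314\right) = \left(-37228 + \frac{1}{-3480 - \left(8 - 44 i \sqrt{46}\right)}\right) \left(-27986\right) = \left(-37228 + \frac{1}{-3488 + 44 i \sqrt{46}}\right) \left(-27986\right) = 1041862808 - \frac{27986}{-3488 + 44 i \sqrt{46}}$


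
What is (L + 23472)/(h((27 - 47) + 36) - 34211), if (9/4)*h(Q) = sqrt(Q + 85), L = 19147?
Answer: -118101127329/94801792585 - 1534284*sqrt(101)/94801792585 ≈ -1.2459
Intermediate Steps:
h(Q) = 4*sqrt(85 + Q)/9 (h(Q) = 4*sqrt(Q + 85)/9 = 4*sqrt(85 + Q)/9)
(L + 23472)/(h((27 - 47) + 36) - 34211) = (19147 + 23472)/(4*sqrt(85 + ((27 - 47) + 36))/9 - 34211) = 42619/(4*sqrt(85 + (-20 + 36))/9 - 34211) = 42619/(4*sqrt(85 + 16)/9 - 34211) = 42619/(4*sqrt(101)/9 - 34211) = 42619/(-34211 + 4*sqrt(101)/9)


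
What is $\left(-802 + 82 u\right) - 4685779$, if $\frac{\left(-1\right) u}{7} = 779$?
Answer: $-5133727$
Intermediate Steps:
$u = -5453$ ($u = \left(-7\right) 779 = -5453$)
$\left(-802 + 82 u\right) - 4685779 = \left(-802 + 82 \left(-5453\right)\right) - 4685779 = \left(-802 - 447146\right) - 4685779 = -447948 - 4685779 = -5133727$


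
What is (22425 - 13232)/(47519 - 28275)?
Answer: 9193/19244 ≈ 0.47771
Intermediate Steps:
(22425 - 13232)/(47519 - 28275) = 9193/19244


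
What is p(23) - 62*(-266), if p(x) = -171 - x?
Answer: 16298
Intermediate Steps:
p(23) - 62*(-266) = (-171 - 1*23) - 62*(-266) = (-171 - 23) + 16492 = -194 + 16492 = 16298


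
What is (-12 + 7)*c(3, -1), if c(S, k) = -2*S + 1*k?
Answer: 35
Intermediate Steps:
c(S, k) = k - 2*S (c(S, k) = -2*S + k = k - 2*S)
(-12 + 7)*c(3, -1) = (-12 + 7)*(-1 - 2*3) = -5*(-1 - 6) = -5*(-7) = 35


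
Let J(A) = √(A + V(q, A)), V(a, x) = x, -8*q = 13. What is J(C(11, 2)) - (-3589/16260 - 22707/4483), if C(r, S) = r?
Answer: 385305307/72893580 + √22 ≈ 9.9763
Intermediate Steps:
q = -13/8 (q = -⅛*13 = -13/8 ≈ -1.6250)
J(A) = √2*√A (J(A) = √(A + A) = √(2*A) = √2*√A)
J(C(11, 2)) - (-3589/16260 - 22707/4483) = √2*√11 - (-3589/16260 - 22707/4483) = √22 - (-3589*1/16260 - 22707*1/4483) = √22 - (-3589/16260 - 22707/4483) = √22 - 1*(-385305307/72893580) = √22 + 385305307/72893580 = 385305307/72893580 + √22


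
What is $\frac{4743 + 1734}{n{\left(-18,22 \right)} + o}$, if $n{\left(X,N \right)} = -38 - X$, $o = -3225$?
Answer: $- \frac{6477}{3245} \approx -1.996$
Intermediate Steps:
$\frac{4743 + 1734}{n{\left(-18,22 \right)} + o} = \frac{4743 + 1734}{\left(-38 - -18\right) - 3225} = \frac{6477}{\left(-38 + 18\right) - 3225} = \frac{6477}{-20 - 3225} = \frac{6477}{-3245} = 6477 \left(- \frac{1}{3245}\right) = - \frac{6477}{3245}$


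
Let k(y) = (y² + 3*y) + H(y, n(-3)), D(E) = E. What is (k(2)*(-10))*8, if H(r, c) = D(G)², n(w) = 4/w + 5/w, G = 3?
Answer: -1520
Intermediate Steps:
n(w) = 9/w
H(r, c) = 9 (H(r, c) = 3² = 9)
k(y) = 9 + y² + 3*y (k(y) = (y² + 3*y) + 9 = 9 + y² + 3*y)
(k(2)*(-10))*8 = ((9 + 2² + 3*2)*(-10))*8 = ((9 + 4 + 6)*(-10))*8 = (19*(-10))*8 = -190*8 = -1520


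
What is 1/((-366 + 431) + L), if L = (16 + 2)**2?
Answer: 1/389 ≈ 0.0025707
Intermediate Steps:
L = 324 (L = 18**2 = 324)
1/((-366 + 431) + L) = 1/((-366 + 431) + 324) = 1/(65 + 324) = 1/389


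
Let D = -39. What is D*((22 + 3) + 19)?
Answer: -1716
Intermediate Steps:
D*((22 + 3) + 19) = -39*((22 + 3) + 19) = -39*(25 + 19) = -39*44 = -1716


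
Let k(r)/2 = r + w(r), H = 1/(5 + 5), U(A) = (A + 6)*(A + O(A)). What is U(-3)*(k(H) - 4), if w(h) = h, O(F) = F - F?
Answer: 162/5 ≈ 32.400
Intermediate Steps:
O(F) = 0
U(A) = A*(6 + A) (U(A) = (A + 6)*(A + 0) = (6 + A)*A = A*(6 + A))
H = ⅒ (H = 1/10 = ⅒ ≈ 0.10000)
k(r) = 4*r (k(r) = 2*(r + r) = 2*(2*r) = 4*r)
U(-3)*(k(H) - 4) = (-3*(6 - 3))*(4*(⅒) - 4) = (-3*3)*(⅖ - 4) = -9*(-18/5) = 162/5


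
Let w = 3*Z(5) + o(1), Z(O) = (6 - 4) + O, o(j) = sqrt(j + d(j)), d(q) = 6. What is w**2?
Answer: (21 + sqrt(7))**2 ≈ 559.12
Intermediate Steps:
o(j) = sqrt(6 + j) (o(j) = sqrt(j + 6) = sqrt(6 + j))
Z(O) = 2 + O
w = 21 + sqrt(7) (w = 3*(2 + 5) + sqrt(6 + 1) = 3*7 + sqrt(7) = 21 + sqrt(7) ≈ 23.646)
w**2 = (21 + sqrt(7))**2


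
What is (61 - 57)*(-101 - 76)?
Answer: -708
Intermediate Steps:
(61 - 57)*(-101 - 76) = 4*(-177) = -708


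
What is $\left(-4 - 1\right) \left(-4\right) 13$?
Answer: $260$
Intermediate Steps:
$\left(-4 - 1\right) \left(-4\right) 13 = \left(-5\right) \left(-4\right) 13 = 20 \cdot 13 = 260$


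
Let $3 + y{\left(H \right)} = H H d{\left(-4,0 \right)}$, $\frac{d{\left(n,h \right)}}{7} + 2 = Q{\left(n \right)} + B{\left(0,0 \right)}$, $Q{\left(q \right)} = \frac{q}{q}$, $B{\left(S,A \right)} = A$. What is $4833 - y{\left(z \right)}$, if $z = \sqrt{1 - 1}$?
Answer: $4836$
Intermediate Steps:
$z = 0$ ($z = \sqrt{0} = 0$)
$Q{\left(q \right)} = 1$
$d{\left(n,h \right)} = -7$ ($d{\left(n,h \right)} = -14 + 7 \left(1 + 0\right) = -14 + 7 \cdot 1 = -14 + 7 = -7$)
$y{\left(H \right)} = -3 - 7 H^{2}$ ($y{\left(H \right)} = -3 + H H \left(-7\right) = -3 + H^{2} \left(-7\right) = -3 - 7 H^{2}$)
$4833 - y{\left(z \right)} = 4833 - \left(-3 - 7 \cdot 0^{2}\right) = 4833 - \left(-3 - 0\right) = 4833 - \left(-3 + 0\right) = 4833 - -3 = 4833 + 3 = 4836$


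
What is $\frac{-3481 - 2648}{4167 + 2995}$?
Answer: $- \frac{6129}{7162} \approx -0.85577$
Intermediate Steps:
$\frac{-3481 - 2648}{4167 + 2995} = - \frac{6129}{7162}$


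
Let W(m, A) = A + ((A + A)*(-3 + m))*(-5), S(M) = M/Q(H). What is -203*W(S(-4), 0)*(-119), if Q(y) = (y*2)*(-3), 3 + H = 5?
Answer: 0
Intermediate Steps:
H = 2 (H = -3 + 5 = 2)
Q(y) = -6*y (Q(y) = (2*y)*(-3) = -6*y)
S(M) = -M/12 (S(M) = M/((-6*2)) = M/(-12) = M*(-1/12) = -M/12)
W(m, A) = A - 10*A*(-3 + m) (W(m, A) = A + ((2*A)*(-3 + m))*(-5) = A + (2*A*(-3 + m))*(-5) = A - 10*A*(-3 + m))
-203*W(S(-4), 0)*(-119) = -0*(31 - (-5)*(-4)/6)*(-119) = -0*(31 - 10*1/3)*(-119) = -0*(31 - 10/3)*(-119) = -0*83/3*(-119) = -203*0*(-119) = 0*(-119) = 0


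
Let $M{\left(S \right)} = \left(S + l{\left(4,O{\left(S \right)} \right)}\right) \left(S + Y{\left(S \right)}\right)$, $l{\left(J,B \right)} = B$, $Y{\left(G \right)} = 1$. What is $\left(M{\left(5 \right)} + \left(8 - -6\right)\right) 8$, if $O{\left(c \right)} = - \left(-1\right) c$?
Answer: $592$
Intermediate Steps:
$O{\left(c \right)} = c$
$M{\left(S \right)} = 2 S \left(1 + S\right)$ ($M{\left(S \right)} = \left(S + S\right) \left(S + 1\right) = 2 S \left(1 + S\right)$)
$\left(M{\left(5 \right)} + \left(8 - -6\right)\right) 8 = \left(2 \cdot 5 \left(1 + 5\right) + \left(8 - -6\right)\right) 8 = \left(2 \cdot 5 \cdot 6 + \left(8 + 6\right)\right) 8 = \left(60 + 14\right) 8 = 74 \cdot 8 = 592$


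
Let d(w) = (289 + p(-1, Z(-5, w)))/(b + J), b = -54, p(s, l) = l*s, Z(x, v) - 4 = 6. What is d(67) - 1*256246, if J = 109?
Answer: -14093251/55 ≈ -2.5624e+5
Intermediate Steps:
Z(x, v) = 10 (Z(x, v) = 4 + 6 = 10)
d(w) = 279/55 (d(w) = (289 + 10*(-1))/(-54 + 109) = (289 - 10)/55 = 279*(1/55) = 279/55)
d(67) - 1*256246 = 279/55 - 1*256246 = 279/55 - 256246 = -14093251/55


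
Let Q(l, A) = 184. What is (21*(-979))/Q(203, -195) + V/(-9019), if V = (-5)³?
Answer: -185398621/1659496 ≈ -111.72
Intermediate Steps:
V = -125
(21*(-979))/Q(203, -195) + V/(-9019) = (21*(-979))/184 - 125/(-9019) = -20559*1/184 - 125*(-1/9019) = -20559/184 + 125/9019 = -185398621/1659496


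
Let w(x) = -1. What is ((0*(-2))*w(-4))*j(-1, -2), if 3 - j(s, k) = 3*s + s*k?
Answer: 0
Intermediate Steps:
j(s, k) = 3 - 3*s - k*s (j(s, k) = 3 - (3*s + s*k) = 3 - (3*s + k*s) = 3 + (-3*s - k*s) = 3 - 3*s - k*s)
((0*(-2))*w(-4))*j(-1, -2) = ((0*(-2))*(-1))*(3 - 3*(-1) - 1*(-2)*(-1)) = (0*(-1))*(3 + 3 - 2) = 0*4 = 0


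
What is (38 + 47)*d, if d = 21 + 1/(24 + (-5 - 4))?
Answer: 5372/3 ≈ 1790.7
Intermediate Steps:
d = 316/15 (d = 21 + 1/(24 - 9) = 21 + 1/15 = 316/15 ≈ 21.067)
(38 + 47)*d = (38 + 47)*(316/15) = 85*(316/15) = 5372/3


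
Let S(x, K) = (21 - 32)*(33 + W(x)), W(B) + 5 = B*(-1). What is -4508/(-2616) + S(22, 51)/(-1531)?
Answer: 1768601/1001274 ≈ 1.7663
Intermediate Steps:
W(B) = -5 - B (W(B) = -5 + B*(-1) = -5 - B)
S(x, K) = -308 + 11*x (S(x, K) = (21 - 32)*(33 + (-5 - x)) = -11*(28 - x) = -308 + 11*x)
-4508/(-2616) + S(22, 51)/(-1531) = -4508/(-2616) + (-308 + 11*22)/(-1531) = -4508*(-1/2616) + (-308 + 242)*(-1/1531) = 1127/654 - 66*(-1/1531) = 1127/654 + 66/1531 = 1768601/1001274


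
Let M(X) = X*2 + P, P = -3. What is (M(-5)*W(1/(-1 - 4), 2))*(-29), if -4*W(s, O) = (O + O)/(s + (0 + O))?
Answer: -1885/9 ≈ -209.44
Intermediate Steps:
W(s, O) = -O/(2*(O + s)) (W(s, O) = -(O + O)/(4*(s + (0 + O))) = -2*O/(4*(s + O)) = -2*O/(4*(O + s)) = -O/(2*(O + s)))
M(X) = -3 + 2*X (M(X) = X*2 - 3 = 2*X - 3 = -3 + 2*X)
(M(-5)*W(1/(-1 - 4), 2))*(-29) = ((-3 + 2*(-5))*(-1*2/(2*2 + 2/(-1 - 4))))*(-29) = ((-3 - 10)*(-1*2/(4 + 2/(-5))))*(-29) = -(-13)*2/(4 + 2*(-⅕))*(-29) = -(-13)*2/(4 - ⅖)*(-29) = -(-13)*2/18/5*(-29) = -(-13)*2*5/18*(-29) = -13*(-5/9)*(-29) = (65/9)*(-29) = -1885/9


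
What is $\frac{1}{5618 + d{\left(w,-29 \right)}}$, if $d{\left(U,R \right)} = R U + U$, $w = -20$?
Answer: $\frac{1}{6178} \approx 0.00016186$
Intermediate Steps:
$d{\left(U,R \right)} = U + R U$
$\frac{1}{5618 + d{\left(w,-29 \right)}} = \frac{1}{5618 - 20 \left(1 - 29\right)} = \frac{1}{5618 - -560} = \frac{1}{5618 + 560} = \frac{1}{6178}$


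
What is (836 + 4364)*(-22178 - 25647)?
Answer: -248690000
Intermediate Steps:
(836 + 4364)*(-22178 - 25647) = 5200*(-47825) = -248690000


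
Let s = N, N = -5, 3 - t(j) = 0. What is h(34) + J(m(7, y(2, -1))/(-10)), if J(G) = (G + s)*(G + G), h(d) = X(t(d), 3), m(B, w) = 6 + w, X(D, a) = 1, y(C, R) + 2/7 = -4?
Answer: 3397/1225 ≈ 2.7731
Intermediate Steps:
t(j) = 3 (t(j) = 3 - 1*0 = 3 + 0 = 3)
s = -5
y(C, R) = -30/7 (y(C, R) = -2/7 - 4 = -30/7)
h(d) = 1
J(G) = 2*G*(-5 + G) (J(G) = (G - 5)*(G + G) = (-5 + G)*(2*G) = 2*G*(-5 + G))
h(34) + J(m(7, y(2, -1))/(-10)) = 1 + 2*((6 - 30/7)/(-10))*(-5 + (6 - 30/7)/(-10)) = 1 + 2*((12/7)*(-1/10))*(-5 + (12/7)*(-1/10)) = 1 + 2*(-6/35)*(-5 - 6/35) = 1 + 2*(-6/35)*(-181/35) = 1 + 2172/1225 = 3397/1225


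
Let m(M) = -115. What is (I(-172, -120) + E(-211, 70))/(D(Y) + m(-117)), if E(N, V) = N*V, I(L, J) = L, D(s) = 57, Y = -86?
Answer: 7471/29 ≈ 257.62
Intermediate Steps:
(I(-172, -120) + E(-211, 70))/(D(Y) + m(-117)) = (-172 - 211*70)/(57 - 115) = (-172 - 14770)/(-58) = -14942*(-1/58) = 7471/29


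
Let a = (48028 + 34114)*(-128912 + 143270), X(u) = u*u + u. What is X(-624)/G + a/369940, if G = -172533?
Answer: 16945059527059/5318904835 ≈ 3185.8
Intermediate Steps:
X(u) = u + u**2 (X(u) = u**2 + u = u + u**2)
a = 1179394836 (a = 82142*14358 = 1179394836)
X(-624)/G + a/369940 = -624*(1 - 624)/(-172533) + 1179394836/369940 = -624*(-623)*(-1/172533) + 1179394836*(1/369940) = 388752*(-1/172533) + 294848709/92485 = -129584/57511 + 294848709/92485 = 16945059527059/5318904835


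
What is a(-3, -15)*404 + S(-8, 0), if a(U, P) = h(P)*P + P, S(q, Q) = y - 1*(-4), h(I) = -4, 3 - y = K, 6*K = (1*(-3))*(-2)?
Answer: 18186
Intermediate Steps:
K = 1 (K = ((1*(-3))*(-2))/6 = (-3*(-2))/6 = (⅙)*6 = 1)
y = 2 (y = 3 - 1*1 = 3 - 1 = 2)
S(q, Q) = 6 (S(q, Q) = 2 - 1*(-4) = 2 + 4 = 6)
a(U, P) = -3*P (a(U, P) = -4*P + P = -3*P)
a(-3, -15)*404 + S(-8, 0) = -3*(-15)*404 + 6 = 45*404 + 6 = 18180 + 6 = 18186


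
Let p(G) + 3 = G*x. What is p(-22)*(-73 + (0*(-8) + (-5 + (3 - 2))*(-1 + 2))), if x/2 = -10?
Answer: -33649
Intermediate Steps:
x = -20 (x = 2*(-10) = -20)
p(G) = -3 - 20*G (p(G) = -3 + G*(-20) = -3 - 20*G)
p(-22)*(-73 + (0*(-8) + (-5 + (3 - 2))*(-1 + 2))) = (-3 - 20*(-22))*(-73 + (0*(-8) + (-5 + (3 - 2))*(-1 + 2))) = (-3 + 440)*(-73 + (0 + (-5 + 1)*1)) = 437*(-73 + (0 - 4*1)) = 437*(-73 + (0 - 4)) = 437*(-73 - 4) = 437*(-77) = -33649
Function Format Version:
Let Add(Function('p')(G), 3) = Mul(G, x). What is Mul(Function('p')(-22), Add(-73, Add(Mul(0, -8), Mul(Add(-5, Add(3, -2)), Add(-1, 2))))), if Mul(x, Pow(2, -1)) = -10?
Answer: -33649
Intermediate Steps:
x = -20 (x = Mul(2, -10) = -20)
Function('p')(G) = Add(-3, Mul(-20, G)) (Function('p')(G) = Add(-3, Mul(G, -20)) = Add(-3, Mul(-20, G)))
Mul(Function('p')(-22), Add(-73, Add(Mul(0, -8), Mul(Add(-5, Add(3, -2)), Add(-1, 2))))) = Mul(Add(-3, Mul(-20, -22)), Add(-73, Add(Mul(0, -8), Mul(Add(-5, Add(3, -2)), Add(-1, 2))))) = Mul(Add(-3, 440), Add(-73, Add(0, Mul(Add(-5, 1), 1)))) = Mul(437, Add(-73, Add(0, Mul(-4, 1)))) = Mul(437, Add(-73, Add(0, -4))) = Mul(437, Add(-73, -4)) = Mul(437, -77) = -33649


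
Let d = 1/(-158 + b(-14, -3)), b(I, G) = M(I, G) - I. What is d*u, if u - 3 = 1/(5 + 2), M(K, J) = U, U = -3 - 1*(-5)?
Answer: -11/497 ≈ -0.022133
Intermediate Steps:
U = 2 (U = -3 + 5 = 2)
M(K, J) = 2
b(I, G) = 2 - I
u = 22/7 (u = 3 + 1/(5 + 2) = 3 + 1/7 = 3 + ⅐ = 22/7 ≈ 3.1429)
d = -1/142 (d = 1/(-158 + (2 - 1*(-14))) = 1/(-158 + (2 + 14)) = 1/(-158 + 16) = 1/(-142) = -1/142 ≈ -0.0070423)
d*u = -1/142*22/7 = -11/497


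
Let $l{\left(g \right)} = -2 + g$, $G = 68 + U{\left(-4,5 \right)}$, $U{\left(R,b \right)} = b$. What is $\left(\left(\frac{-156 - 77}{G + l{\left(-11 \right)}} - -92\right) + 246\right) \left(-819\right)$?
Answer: $- \frac{5472831}{20} \approx -2.7364 \cdot 10^{5}$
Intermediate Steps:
$G = 73$ ($G = 68 + 5 = 73$)
$\left(\left(\frac{-156 - 77}{G + l{\left(-11 \right)}} - -92\right) + 246\right) \left(-819\right) = \left(\left(\frac{-156 - 77}{73 - 13} - -92\right) + 246\right) \left(-819\right) = \left(\left(- \frac{233}{73 - 13} + 92\right) + 246\right) \left(-819\right) = \left(\left(- \frac{233}{60} + 92\right) + 246\right) \left(-819\right) = \left(\frac{5287}{60} + 246\right) \left(-819\right) = \frac{20047}{60} \left(-819\right) = - \frac{5472831}{20}$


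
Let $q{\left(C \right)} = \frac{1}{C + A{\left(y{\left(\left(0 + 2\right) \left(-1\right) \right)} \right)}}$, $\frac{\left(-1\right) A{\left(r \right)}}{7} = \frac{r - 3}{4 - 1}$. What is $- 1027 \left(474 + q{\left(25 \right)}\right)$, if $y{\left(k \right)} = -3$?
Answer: $- \frac{1460473}{3} \approx -4.8682 \cdot 10^{5}$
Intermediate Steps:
$A{\left(r \right)} = 7 - \frac{7 r}{3}$ ($A{\left(r \right)} = - 7 \frac{r - 3}{4 - 1} = - 7 \frac{-3 + r}{3} = - 7 \left(-3 + r\right) \frac{1}{3} = - 7 \left(-1 + \frac{r}{3}\right) = 7 - \frac{7 r}{3}$)
$q{\left(C \right)} = \frac{1}{14 + C}$ ($q{\left(C \right)} = \frac{1}{C + \left(7 - -7\right)} = \frac{1}{C + \left(7 + 7\right)} = \frac{1}{C + 14} = \frac{1}{14 + C}$)
$- 1027 \left(474 + q{\left(25 \right)}\right) = - 1027 \left(474 + \frac{1}{14 + 25}\right) = - 1027 \left(474 + \frac{1}{39}\right) = \left(-1027\right) \frac{18487}{39} = - \frac{1460473}{3}$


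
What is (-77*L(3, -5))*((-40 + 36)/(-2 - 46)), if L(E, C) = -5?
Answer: 385/12 ≈ 32.083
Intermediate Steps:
(-77*L(3, -5))*((-40 + 36)/(-2 - 46)) = (-77*(-5))*((-40 + 36)/(-2 - 46)) = 385*(-4/(-48)) = 385*(-4*(-1/48)) = 385*(1/12) = 385/12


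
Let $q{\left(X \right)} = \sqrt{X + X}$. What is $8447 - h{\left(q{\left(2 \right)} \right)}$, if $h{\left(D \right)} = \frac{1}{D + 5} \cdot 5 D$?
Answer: $\frac{59119}{7} \approx 8445.6$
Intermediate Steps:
$q{\left(X \right)} = \sqrt{2} \sqrt{X}$ ($q{\left(X \right)} = \sqrt{2 X} = \sqrt{2} \sqrt{X}$)
$h{\left(D \right)} = \frac{5 D}{5 + D}$ ($h{\left(D \right)} = \frac{1}{5 + D} 5 D = \frac{5}{5 + D} D = \frac{5 D}{5 + D}$)
$8447 - h{\left(q{\left(2 \right)} \right)} = 8447 - \frac{5 \sqrt{2} \sqrt{2}}{5 + \sqrt{2} \sqrt{2}} = 8447 - 5 \cdot 2 \frac{1}{5 + 2} = 8447 - 5 \cdot 2 \cdot \frac{1}{7} = 8447 - \frac{10}{7} = \frac{59119}{7}$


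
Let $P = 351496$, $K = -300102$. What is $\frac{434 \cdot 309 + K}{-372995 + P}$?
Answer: $\frac{165996}{21499} \approx 7.7211$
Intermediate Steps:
$\frac{434 \cdot 309 + K}{-372995 + P} = \frac{434 \cdot 309 - 300102}{-372995 + 351496} = \frac{134106 - 300102}{-21499} = \left(-165996\right) \left(- \frac{1}{21499}\right) = \frac{165996}{21499}$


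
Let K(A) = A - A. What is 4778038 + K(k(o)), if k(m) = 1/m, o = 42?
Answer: 4778038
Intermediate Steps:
K(A) = 0
4778038 + K(k(o)) = 4778038 + 0 = 4778038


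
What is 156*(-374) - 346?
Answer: -58690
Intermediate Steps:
156*(-374) - 346 = -58344 - 346 = -58690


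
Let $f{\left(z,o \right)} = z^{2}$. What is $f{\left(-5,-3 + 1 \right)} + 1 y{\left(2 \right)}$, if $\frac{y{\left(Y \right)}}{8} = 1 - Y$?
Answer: $17$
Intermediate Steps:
$y{\left(Y \right)} = 8 - 8 Y$ ($y{\left(Y \right)} = 8 \left(1 - Y\right) = 8 - 8 Y$)
$f{\left(-5,-3 + 1 \right)} + 1 y{\left(2 \right)} = \left(-5\right)^{2} + 1 \left(8 - 16\right) = 25 + 1 \left(8 - 16\right) = 25 + 1 \left(-8\right) = 25 - 8 = 17$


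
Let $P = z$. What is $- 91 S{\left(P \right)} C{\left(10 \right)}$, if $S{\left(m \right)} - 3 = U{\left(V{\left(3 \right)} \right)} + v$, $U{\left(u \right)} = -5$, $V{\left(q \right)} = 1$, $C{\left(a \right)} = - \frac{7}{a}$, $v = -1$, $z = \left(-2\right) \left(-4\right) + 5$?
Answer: $- \frac{1911}{10} \approx -191.1$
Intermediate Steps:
$z = 13$ ($z = 8 + 5 = 13$)
$P = 13$
$S{\left(m \right)} = -3$ ($S{\left(m \right)} = 3 - 6 = -3$)
$- 91 S{\left(P \right)} C{\left(10 \right)} = \left(-91\right) \left(-3\right) \left(- \frac{7}{10}\right) = 273 \left(\left(-7\right) \frac{1}{10}\right) = 273 \left(- \frac{7}{10}\right) = - \frac{1911}{10}$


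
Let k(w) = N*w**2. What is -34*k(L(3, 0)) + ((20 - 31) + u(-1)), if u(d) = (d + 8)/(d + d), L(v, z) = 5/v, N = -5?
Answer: 8239/18 ≈ 457.72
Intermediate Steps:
k(w) = -5*w**2
u(d) = (8 + d)/(2*d) (u(d) = (8 + d)/((2*d)) = (8 + d)*(1/(2*d)) = (8 + d)/(2*d))
-34*k(L(3, 0)) + ((20 - 31) + u(-1)) = -(-170)*(5/3)**2 + ((20 - 31) + (1/2)*(8 - 1)/(-1)) = -(-170)*(5*(1/3))**2 + (-11 + (1/2)*(-1)*7) = -(-170)*(5/3)**2 + (-11 - 7/2) = -(-170)*25/9 - 29/2 = -34*(-125/9) - 29/2 = 4250/9 - 29/2 = 8239/18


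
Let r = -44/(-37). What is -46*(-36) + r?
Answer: 61316/37 ≈ 1657.2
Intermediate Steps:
r = 44/37 (r = -44*(-1/37) = 44/37 ≈ 1.1892)
-46*(-36) + r = -46*(-36) + 44/37 = 1656 + 44/37 = 61316/37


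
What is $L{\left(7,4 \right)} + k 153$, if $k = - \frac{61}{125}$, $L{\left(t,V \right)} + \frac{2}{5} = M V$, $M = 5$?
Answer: $- \frac{6883}{125} \approx -55.064$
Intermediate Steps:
$L{\left(t,V \right)} = - \frac{2}{5} + 5 V$
$k = - \frac{61}{125}$ ($k = \left(-61\right) \frac{1}{125} = - \frac{61}{125} \approx -0.488$)
$L{\left(7,4 \right)} + k 153 = \left(- \frac{2}{5} + 5 \cdot 4\right) - \frac{9333}{125} = \left(- \frac{2}{5} + 20\right) - \frac{9333}{125} = \frac{98}{5} - \frac{9333}{125} = - \frac{6883}{125}$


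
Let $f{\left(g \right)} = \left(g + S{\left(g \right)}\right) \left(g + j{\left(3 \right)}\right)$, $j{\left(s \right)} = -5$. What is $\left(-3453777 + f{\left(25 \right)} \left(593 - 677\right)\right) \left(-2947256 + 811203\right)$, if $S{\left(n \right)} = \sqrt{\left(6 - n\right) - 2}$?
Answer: $7467164948181 + 3588569040 i \sqrt{21} \approx 7.4672 \cdot 10^{12} + 1.6445 \cdot 10^{10} i$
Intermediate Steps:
$S{\left(n \right)} = \sqrt{4 - n}$
$f{\left(g \right)} = \left(-5 + g\right) \left(g + \sqrt{4 - g}\right)$ ($f{\left(g \right)} = \left(g + \sqrt{4 - g}\right) \left(g - 5\right) = \left(g + \sqrt{4 - g}\right) \left(-5 + g\right) = \left(-5 + g\right) \left(g + \sqrt{4 - g}\right)$)
$\left(-3453777 + f{\left(25 \right)} \left(593 - 677\right)\right) \left(-2947256 + 811203\right) = \left(-3453777 + \left(25^{2} - 125 - 5 \sqrt{4 - 25} + 25 \sqrt{4 - 25}\right) \left(593 - 677\right)\right) \left(-2947256 + 811203\right) = \left(-3453777 + \left(625 - 125 - 5 \sqrt{4 - 25} + 25 \sqrt{4 - 25}\right) \left(-84\right)\right) \left(-2136053\right) = \left(-3453777 + \left(625 - 125 - 5 \sqrt{-21} + 25 \sqrt{-21}\right) \left(-84\right)\right) \left(-2136053\right) = \left(-3453777 + \left(625 - 125 - 5 i \sqrt{21} + 25 i \sqrt{21}\right) \left(-84\right)\right) \left(-2136053\right) = \left(-3453777 + \left(500 + 20 i \sqrt{21}\right) \left(-84\right)\right) \left(-2136053\right) = \left(-3453777 - \left(42000 + 1680 i \sqrt{21}\right)\right) \left(-2136053\right) = \left(-3495777 - 1680 i \sqrt{21}\right) \left(-2136053\right) = 7467164948181 + 3588569040 i \sqrt{21}$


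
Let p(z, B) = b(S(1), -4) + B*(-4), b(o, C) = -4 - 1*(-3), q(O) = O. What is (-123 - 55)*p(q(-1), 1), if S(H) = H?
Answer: 890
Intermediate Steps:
b(o, C) = -1 (b(o, C) = -4 + 3 = -1)
p(z, B) = -1 - 4*B (p(z, B) = -1 + B*(-4) = -1 - 4*B)
(-123 - 55)*p(q(-1), 1) = (-123 - 55)*(-1 - 4*1) = -178*(-1 - 4) = -178*(-5) = 890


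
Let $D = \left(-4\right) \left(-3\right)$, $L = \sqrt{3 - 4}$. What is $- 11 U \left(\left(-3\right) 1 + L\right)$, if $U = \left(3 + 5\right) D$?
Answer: $3168 - 1056 i \approx 3168.0 - 1056.0 i$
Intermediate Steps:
$L = i$ ($L = \sqrt{-1} = i \approx 1.0 i$)
$D = 12$
$U = 96$ ($U = \left(3 + 5\right) 12 = 8 \cdot 12 = 96$)
$- 11 U \left(\left(-3\right) 1 + L\right) = \left(-11\right) 96 \left(\left(-3\right) 1 + i\right) = - 1056 \left(-3 + i\right) = 3168 - 1056 i$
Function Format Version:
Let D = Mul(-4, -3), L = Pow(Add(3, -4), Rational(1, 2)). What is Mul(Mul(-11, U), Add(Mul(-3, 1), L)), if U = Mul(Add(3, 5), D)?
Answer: Add(3168, Mul(-1056, I)) ≈ Add(3168.0, Mul(-1056.0, I))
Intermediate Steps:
L = I (L = Pow(-1, Rational(1, 2)) = I ≈ Mul(1.0000, I))
D = 12
U = 96 (U = Mul(Add(3, 5), 12) = Mul(8, 12) = 96)
Mul(Mul(-11, U), Add(Mul(-3, 1), L)) = Mul(Mul(-11, 96), Add(Mul(-3, 1), I)) = Mul(-1056, Add(-3, I)) = Add(3168, Mul(-1056, I))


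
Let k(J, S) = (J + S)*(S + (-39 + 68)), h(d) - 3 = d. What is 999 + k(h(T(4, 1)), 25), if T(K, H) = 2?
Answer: 2619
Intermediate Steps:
h(d) = 3 + d
k(J, S) = (29 + S)*(J + S) (k(J, S) = (J + S)*(S + 29) = (J + S)*(29 + S) = (29 + S)*(J + S))
999 + k(h(T(4, 1)), 25) = 999 + (25**2 + 29*(3 + 2) + 29*25 + (3 + 2)*25) = 999 + (625 + 29*5 + 725 + 5*25) = 999 + (625 + 145 + 725 + 125) = 999 + 1620 = 2619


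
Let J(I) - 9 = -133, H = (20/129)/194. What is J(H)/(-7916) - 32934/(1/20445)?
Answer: -1332531211739/1979 ≈ -6.7334e+8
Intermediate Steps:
H = 10/12513 (H = (20*(1/129))*(1/194) = (20/129)*(1/194) = 10/12513 ≈ 0.00079917)
J(I) = -124 (J(I) = 9 - 133 = -124)
J(H)/(-7916) - 32934/(1/20445) = -124/(-7916) - 32934/(1/20445) = -124*(-1/7916) - 32934/1/20445 = 31/1979 - 32934*20445 = 31/1979 - 673335630 = -1332531211739/1979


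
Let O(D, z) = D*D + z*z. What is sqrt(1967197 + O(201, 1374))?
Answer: 11*sqrt(32194) ≈ 1973.7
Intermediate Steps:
O(D, z) = D**2 + z**2
sqrt(1967197 + O(201, 1374)) = sqrt(1967197 + (201**2 + 1374**2)) = sqrt(1967197 + (40401 + 1887876)) = sqrt(1967197 + 1928277) = sqrt(3895474) = 11*sqrt(32194)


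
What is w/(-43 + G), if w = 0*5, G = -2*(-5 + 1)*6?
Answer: 0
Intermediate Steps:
G = 48 (G = -2*(-4)*6 = 8*6 = 48)
w = 0
w/(-43 + G) = 0/(-43 + 48) = 0/5 = 0*(⅕) = 0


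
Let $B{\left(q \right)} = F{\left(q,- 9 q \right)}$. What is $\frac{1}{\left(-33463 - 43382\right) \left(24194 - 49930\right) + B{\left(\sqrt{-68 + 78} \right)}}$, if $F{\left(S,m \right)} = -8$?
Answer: $\frac{1}{1977682912} \approx 5.0564 \cdot 10^{-10}$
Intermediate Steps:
$B{\left(q \right)} = -8$
$\frac{1}{\left(-33463 - 43382\right) \left(24194 - 49930\right) + B{\left(\sqrt{-68 + 78} \right)}} = \frac{1}{\left(-33463 - 43382\right) \left(24194 - 49930\right) - 8} = \frac{1}{\left(-76845\right) \left(-25736\right) - 8} = \frac{1}{1977682920 - 8} = \frac{1}{1977682912}$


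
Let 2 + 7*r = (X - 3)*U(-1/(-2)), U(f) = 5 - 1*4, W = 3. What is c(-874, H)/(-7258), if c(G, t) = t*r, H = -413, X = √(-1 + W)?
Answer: -295/7258 + 59*√2/7258 ≈ -0.029149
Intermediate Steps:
X = √2 (X = √(-1 + 3) = √2 ≈ 1.4142)
U(f) = 1 (U(f) = 5 - 4 = 1)
r = -5/7 + √2/7 (r = -2/7 + ((√2 - 3)*1)/7 = -2/7 + ((-3 + √2)*1)/7 = -2/7 + (-3 + √2)/7 = -2/7 + (-3/7 + √2/7) = -5/7 + √2/7 ≈ -0.51225)
c(G, t) = t*(-5/7 + √2/7)
c(-874, H)/(-7258) = ((⅐)*(-413)*(-5 + √2))/(-7258) = (295 - 59*√2)*(-1/7258) = -295/7258 + 59*√2/7258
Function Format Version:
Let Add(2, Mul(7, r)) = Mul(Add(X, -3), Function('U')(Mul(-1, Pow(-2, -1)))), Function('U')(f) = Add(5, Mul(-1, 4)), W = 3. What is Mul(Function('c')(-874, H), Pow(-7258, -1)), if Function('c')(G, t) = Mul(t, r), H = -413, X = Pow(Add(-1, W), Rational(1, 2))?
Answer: Add(Rational(-295, 7258), Mul(Rational(59, 7258), Pow(2, Rational(1, 2)))) ≈ -0.029149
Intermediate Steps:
X = Pow(2, Rational(1, 2)) (X = Pow(Add(-1, 3), Rational(1, 2)) = Pow(2, Rational(1, 2)) ≈ 1.4142)
Function('U')(f) = 1 (Function('U')(f) = Add(5, -4) = 1)
r = Add(Rational(-5, 7), Mul(Rational(1, 7), Pow(2, Rational(1, 2)))) (r = Add(Rational(-2, 7), Mul(Rational(1, 7), Mul(Add(Pow(2, Rational(1, 2)), -3), 1))) = Add(Rational(-2, 7), Mul(Rational(1, 7), Mul(Add(-3, Pow(2, Rational(1, 2))), 1))) = Add(Rational(-2, 7), Mul(Rational(1, 7), Add(-3, Pow(2, Rational(1, 2))))) = Add(Rational(-2, 7), Add(Rational(-3, 7), Mul(Rational(1, 7), Pow(2, Rational(1, 2))))) = Add(Rational(-5, 7), Mul(Rational(1, 7), Pow(2, Rational(1, 2)))) ≈ -0.51225)
Function('c')(G, t) = Mul(t, Add(Rational(-5, 7), Mul(Rational(1, 7), Pow(2, Rational(1, 2)))))
Mul(Function('c')(-874, H), Pow(-7258, -1)) = Mul(Mul(Rational(1, 7), -413, Add(-5, Pow(2, Rational(1, 2)))), Pow(-7258, -1)) = Mul(Add(295, Mul(-59, Pow(2, Rational(1, 2)))), Rational(-1, 7258)) = Add(Rational(-295, 7258), Mul(Rational(59, 7258), Pow(2, Rational(1, 2))))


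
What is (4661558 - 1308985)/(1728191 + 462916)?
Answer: 3352573/2191107 ≈ 1.5301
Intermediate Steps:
(4661558 - 1308985)/(1728191 + 462916) = 3352573/2191107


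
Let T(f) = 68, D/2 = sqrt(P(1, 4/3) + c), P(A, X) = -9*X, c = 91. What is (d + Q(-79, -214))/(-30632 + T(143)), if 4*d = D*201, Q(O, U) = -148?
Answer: 37/7641 - 67*sqrt(79)/20376 ≈ -0.024384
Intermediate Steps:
D = 2*sqrt(79) (D = 2*sqrt(-36/3 + 91) = 2*sqrt(-9*4/3 + 91) = 2*sqrt(-12 + 91) = 2*sqrt(79) ≈ 17.776)
d = 201*sqrt(79)/2 (d = ((2*sqrt(79))*201)/4 = (402*sqrt(79))/4 = 201*sqrt(79)/2 ≈ 893.26)
(d + Q(-79, -214))/(-30632 + T(143)) = (201*sqrt(79)/2 - 148)/(-30632 + 68) = (-148 + 201*sqrt(79)/2)/(-30564) = (-148 + 201*sqrt(79)/2)*(-1/30564) = 37/7641 - 67*sqrt(79)/20376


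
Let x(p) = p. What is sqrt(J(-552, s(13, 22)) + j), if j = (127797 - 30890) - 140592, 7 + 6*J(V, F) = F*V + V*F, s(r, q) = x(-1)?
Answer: I*sqrt(1566078)/6 ≈ 208.57*I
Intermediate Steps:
s(r, q) = -1
J(V, F) = -7/6 + F*V/3 (J(V, F) = -7/6 + (F*V + V*F)/6 = -7/6 + (F*V + F*V)/6 = -7/6 + (2*F*V)/6 = -7/6 + F*V/3)
j = -43685 (j = 96907 - 140592 = -43685)
sqrt(J(-552, s(13, 22)) + j) = sqrt((-7/6 + (1/3)*(-1)*(-552)) - 43685) = sqrt((-7/6 + 184) - 43685) = sqrt(1097/6 - 43685) = sqrt(-261013/6) = I*sqrt(1566078)/6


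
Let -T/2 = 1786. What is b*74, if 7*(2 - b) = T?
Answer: 265364/7 ≈ 37909.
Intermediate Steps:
T = -3572 (T = -2*1786 = -3572)
b = 3586/7 (b = 2 - 1/7*(-3572) = 2 + 3572/7 = 3586/7 ≈ 512.29)
b*74 = (3586/7)*74 = 265364/7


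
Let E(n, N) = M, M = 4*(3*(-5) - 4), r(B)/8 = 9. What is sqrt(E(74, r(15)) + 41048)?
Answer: 2*sqrt(10243) ≈ 202.42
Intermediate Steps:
r(B) = 72 (r(B) = 8*9 = 72)
M = -76 (M = 4*(-15 - 4) = 4*(-19) = -76)
E(n, N) = -76
sqrt(E(74, r(15)) + 41048) = sqrt(-76 + 41048) = sqrt(40972) = 2*sqrt(10243)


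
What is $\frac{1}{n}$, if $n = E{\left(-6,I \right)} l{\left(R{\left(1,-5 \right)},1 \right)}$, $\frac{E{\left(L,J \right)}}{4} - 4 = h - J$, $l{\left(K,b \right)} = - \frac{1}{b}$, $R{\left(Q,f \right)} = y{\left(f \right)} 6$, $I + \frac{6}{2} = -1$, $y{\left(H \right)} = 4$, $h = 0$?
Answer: $- \frac{1}{32} \approx -0.03125$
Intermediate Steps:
$I = -4$ ($I = -3 - 1 = -4$)
$R{\left(Q,f \right)} = 24$ ($R{\left(Q,f \right)} = 4 \cdot 6 = 24$)
$E{\left(L,J \right)} = 16 - 4 J$ ($E{\left(L,J \right)} = 16 + 4 \left(0 - J\right) = 16 + 4 \left(- J\right) = 16 - 4 J$)
$n = -32$ ($n = \left(16 - -16\right) \left(- 1^{-1}\right) = \left(16 + 16\right) \left(\left(-1\right) 1\right) = 32 \left(-1\right) = -32$)
$\frac{1}{n} = \frac{1}{-32} = - \frac{1}{32}$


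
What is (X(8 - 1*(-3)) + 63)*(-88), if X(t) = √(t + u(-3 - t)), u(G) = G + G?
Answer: -5544 - 88*I*√17 ≈ -5544.0 - 362.83*I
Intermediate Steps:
u(G) = 2*G
X(t) = √(-6 - t) (X(t) = √(t + 2*(-3 - t)) = √(t + (-6 - 2*t)) = √(-6 - t))
(X(8 - 1*(-3)) + 63)*(-88) = (√(-6 - (8 - 1*(-3))) + 63)*(-88) = (√(-6 - (8 + 3)) + 63)*(-88) = (√(-6 - 1*11) + 63)*(-88) = (√(-6 - 11) + 63)*(-88) = (√(-17) + 63)*(-88) = (I*√17 + 63)*(-88) = (63 + I*√17)*(-88) = -5544 - 88*I*√17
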